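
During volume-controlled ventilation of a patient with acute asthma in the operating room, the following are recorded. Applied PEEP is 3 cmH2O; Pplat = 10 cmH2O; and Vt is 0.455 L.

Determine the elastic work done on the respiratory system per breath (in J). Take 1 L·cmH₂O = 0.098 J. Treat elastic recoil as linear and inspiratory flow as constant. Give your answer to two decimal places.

Elastic work ≈ ½ × (Pplat − PEEP) × Vt = 0.5 × (10 − 3) × 0.455 L = 0.5 × 7.0 × 0.455 = 1.593 L·cmH2O.
× 0.098 J/(L·cmH2O) → 0.1561 J.

0.16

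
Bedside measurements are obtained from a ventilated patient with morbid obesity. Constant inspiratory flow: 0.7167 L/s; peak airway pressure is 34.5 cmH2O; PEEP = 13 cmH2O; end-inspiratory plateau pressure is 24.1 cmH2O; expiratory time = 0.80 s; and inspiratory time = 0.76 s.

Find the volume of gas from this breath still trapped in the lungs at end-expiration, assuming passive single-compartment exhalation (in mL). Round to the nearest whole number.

177

Vt = flow × Ti = 0.7167 L/s × 0.76 s × 1000 mL/L = 544.69 mL.
R = (PIP − Pplat)/V̇ = (34.5 − 24.1) / 0.7167 = 10.4/0.7167 = 14.511 cmH2O·s/L.
C = Vt/(Pplat − PEEP) = 544.69 / (24.1 − 13) = 544.69/11.1 = 49.071 mL/cmH2O.
τ = R × C = 14.511 × 0.04907 L/cmH2O = 0.7121 s.
Fraction remaining = e^(−Te/τ) = e^(−0.80/0.7121) = 0.3252.
Trapped volume = 544.69 × 0.3252 = 177.13 mL.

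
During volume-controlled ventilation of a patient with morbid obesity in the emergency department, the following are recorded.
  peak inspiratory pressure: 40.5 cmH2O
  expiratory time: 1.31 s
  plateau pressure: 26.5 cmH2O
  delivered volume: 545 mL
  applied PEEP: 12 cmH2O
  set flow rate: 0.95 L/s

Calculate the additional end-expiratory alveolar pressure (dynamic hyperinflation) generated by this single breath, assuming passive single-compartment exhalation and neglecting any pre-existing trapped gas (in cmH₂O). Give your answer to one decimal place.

1.4

R = (PIP − Pplat)/V̇ = (40.5 − 26.5) / 0.95 = 14.0/0.95 = 14.737 cmH2O·s/L.
C = Vt/(Pplat − PEEP) = 545.0 / (26.5 − 12) = 545.0/14.5 = 37.586 mL/cmH2O.
τ = R × C = 14.737 × 0.03759 L/cmH2O = 0.554 s.
Fraction remaining = e^(−Te/τ) = e^(−1.31/0.554) = 0.09398; trapped volume = 545.0 × 0.09398 = 51.219 mL.
Additional alveolar pressure from trapping ≈ V_trapped / C = 51.219 / 37.586 = 1.363 cmH2O.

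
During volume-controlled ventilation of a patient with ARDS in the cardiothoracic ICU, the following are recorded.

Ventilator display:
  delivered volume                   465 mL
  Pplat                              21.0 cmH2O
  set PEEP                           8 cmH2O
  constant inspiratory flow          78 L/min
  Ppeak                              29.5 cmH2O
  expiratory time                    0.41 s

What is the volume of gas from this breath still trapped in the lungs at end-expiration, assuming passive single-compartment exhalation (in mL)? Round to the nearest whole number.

81

Flow: 78 L/min ÷ 60 = 1.3 L/s.
R = (PIP − Pplat)/V̇ = (29.5 − 21.0) / 1.3 = 8.5/1.3 = 6.538 cmH2O·s/L.
C = Vt/(Pplat − PEEP) = 465.0 / (21.0 − 8) = 465.0/13.0 = 35.769 mL/cmH2O.
τ = R × C = 6.538 × 0.03577 L/cmH2O = 0.2339 s.
Fraction remaining = e^(−Te/τ) = e^(−0.41/0.2339) = 0.1733.
Trapped volume = 465.0 × 0.1733 = 80.585 mL.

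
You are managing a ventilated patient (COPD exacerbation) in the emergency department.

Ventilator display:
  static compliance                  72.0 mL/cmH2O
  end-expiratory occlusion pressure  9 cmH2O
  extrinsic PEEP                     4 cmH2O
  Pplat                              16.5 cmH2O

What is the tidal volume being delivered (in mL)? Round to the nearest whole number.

540

End-expiratory occlusion gives total PEEP = 9 cmH2O (intrinsic PEEP = 9 − 4 = 5). Use total PEEP for the elastic gradient.
Vt = Cstat × (Pplat − PEEPtotal) = 72.0 × (16.5 − 9) = 72.0 × 7.5 = 540.0 mL.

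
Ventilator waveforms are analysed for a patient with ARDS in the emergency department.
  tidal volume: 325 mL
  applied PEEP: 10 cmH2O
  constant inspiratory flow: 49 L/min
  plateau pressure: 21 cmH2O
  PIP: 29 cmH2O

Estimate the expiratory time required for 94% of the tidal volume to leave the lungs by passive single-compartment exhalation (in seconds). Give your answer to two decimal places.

Flow: 49 L/min ÷ 60 = 0.8167 L/s.
R = (PIP − Pplat)/V̇ = (29 − 21) / 0.8167 = 8.0/0.8167 = 9.796 cmH2O·s/L.
C = Vt/(Pplat − PEEP) = 325.0 / (21 − 10) = 325.0/11.0 = 29.545 mL/cmH2O.
τ = R × C = 9.796 × 0.02955 L/cmH2O = 0.2895 s.
t = −τ·ln(1 − 0.94) = −0.2895·ln(0.06) = 0.8145 s.

0.81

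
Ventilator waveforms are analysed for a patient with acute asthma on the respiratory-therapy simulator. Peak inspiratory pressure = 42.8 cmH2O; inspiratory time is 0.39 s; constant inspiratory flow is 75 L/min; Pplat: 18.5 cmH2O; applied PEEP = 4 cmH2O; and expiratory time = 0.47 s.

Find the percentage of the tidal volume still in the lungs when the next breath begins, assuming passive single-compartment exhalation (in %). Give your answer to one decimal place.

Flow: 75 L/min ÷ 60 = 1.25 L/s.
Vt = flow × Ti = 1.25 L/s × 0.39 s × 1000 mL/L = 487.5 mL.
R = (PIP − Pplat)/V̇ = (42.8 − 18.5) / 1.25 = 24.3/1.25 = 19.44 cmH2O·s/L.
C = Vt/(Pplat − PEEP) = 487.5 / (18.5 − 4) = 487.5/14.5 = 33.621 mL/cmH2O.
τ = R × C = 19.44 × 0.03362 L/cmH2O = 0.6536 s.
Fraction remaining at end-expiration = e^(−Te/τ) = e^(−0.47/0.6536) = 0.4872 → 48.72%.

48.7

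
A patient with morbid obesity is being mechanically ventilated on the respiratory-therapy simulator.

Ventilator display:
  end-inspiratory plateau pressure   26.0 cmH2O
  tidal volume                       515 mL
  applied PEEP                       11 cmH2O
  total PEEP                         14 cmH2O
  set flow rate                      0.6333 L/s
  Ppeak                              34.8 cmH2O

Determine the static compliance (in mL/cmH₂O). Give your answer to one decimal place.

End-expiratory occlusion gives total PEEP = 14 cmH2O (intrinsic PEEP = 14 − 11 = 3). Use total PEEP for the elastic gradient.
Cstat = Vt / (Pplat − PEEPtotal) = 515 / (26.0 − 14) = 515 / 12.0 = 42.917 mL/cmH2O.

42.9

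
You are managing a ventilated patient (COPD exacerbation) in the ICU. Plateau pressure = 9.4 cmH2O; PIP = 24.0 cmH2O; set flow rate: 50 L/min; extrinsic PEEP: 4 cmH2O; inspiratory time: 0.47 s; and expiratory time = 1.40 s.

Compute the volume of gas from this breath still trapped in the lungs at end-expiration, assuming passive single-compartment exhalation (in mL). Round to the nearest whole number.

Flow: 50 L/min ÷ 60 = 0.8333 L/s.
Vt = flow × Ti = 0.8333 L/s × 0.47 s × 1000 mL/L = 391.65 mL.
R = (PIP − Pplat)/V̇ = (24.0 − 9.4) / 0.8333 = 14.6/0.8333 = 17.521 cmH2O·s/L.
C = Vt/(Pplat − PEEP) = 391.65 / (9.4 − 4) = 391.65/5.4 = 72.528 mL/cmH2O.
τ = R × C = 17.521 × 0.07253 L/cmH2O = 1.271 s.
Fraction remaining = e^(−Te/τ) = e^(−1.40/1.271) = 0.3324.
Trapped volume = 391.65 × 0.3324 = 130.18 mL.

130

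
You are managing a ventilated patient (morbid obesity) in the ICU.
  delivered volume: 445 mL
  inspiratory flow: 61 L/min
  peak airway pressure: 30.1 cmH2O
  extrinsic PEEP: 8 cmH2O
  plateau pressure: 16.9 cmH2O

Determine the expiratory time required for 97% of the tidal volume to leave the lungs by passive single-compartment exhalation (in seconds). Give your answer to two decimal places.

2.28

Flow: 61 L/min ÷ 60 = 1.0167 L/s.
R = (PIP − Pplat)/V̇ = (30.1 − 16.9) / 1.0167 = 13.2/1.0167 = 12.983 cmH2O·s/L.
C = Vt/(Pplat − PEEP) = 445.0 / (16.9 − 8) = 445.0/8.9 = 50.0 mL/cmH2O.
τ = R × C = 12.983 × 0.05 L/cmH2O = 0.6492 s.
t = −τ·ln(1 − 0.97) = −0.6492·ln(0.03) = 2.276 s.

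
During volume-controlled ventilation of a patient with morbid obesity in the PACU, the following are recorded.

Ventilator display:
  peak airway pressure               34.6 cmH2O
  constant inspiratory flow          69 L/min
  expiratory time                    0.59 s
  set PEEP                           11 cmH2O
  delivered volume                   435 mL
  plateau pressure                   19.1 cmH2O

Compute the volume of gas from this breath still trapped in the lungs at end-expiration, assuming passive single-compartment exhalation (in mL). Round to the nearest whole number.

193

Flow: 69 L/min ÷ 60 = 1.15 L/s.
R = (PIP − Pplat)/V̇ = (34.6 − 19.1) / 1.15 = 15.5/1.15 = 13.478 cmH2O·s/L.
C = Vt/(Pplat − PEEP) = 435.0 / (19.1 − 11) = 435.0/8.1 = 53.704 mL/cmH2O.
τ = R × C = 13.478 × 0.0537 L/cmH2O = 0.7238 s.
Fraction remaining = e^(−Te/τ) = e^(−0.59/0.7238) = 0.4426.
Trapped volume = 435.0 × 0.4426 = 192.53 mL.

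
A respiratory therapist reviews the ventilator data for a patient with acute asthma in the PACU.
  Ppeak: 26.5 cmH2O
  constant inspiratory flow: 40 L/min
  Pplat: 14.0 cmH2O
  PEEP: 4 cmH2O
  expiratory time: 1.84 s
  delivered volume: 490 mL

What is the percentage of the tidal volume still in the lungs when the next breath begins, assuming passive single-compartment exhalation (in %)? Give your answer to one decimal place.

13.5

Flow: 40 L/min ÷ 60 = 0.6667 L/s.
R = (PIP − Pplat)/V̇ = (26.5 − 14.0) / 0.6667 = 12.5/0.6667 = 18.749 cmH2O·s/L.
C = Vt/(Pplat − PEEP) = 490.0 / (14.0 − 4) = 490.0/10.0 = 49.0 mL/cmH2O.
τ = R × C = 18.749 × 0.049 L/cmH2O = 0.9187 s.
Fraction remaining at end-expiration = e^(−Te/τ) = e^(−1.84/0.9187) = 0.135 → 13.5%.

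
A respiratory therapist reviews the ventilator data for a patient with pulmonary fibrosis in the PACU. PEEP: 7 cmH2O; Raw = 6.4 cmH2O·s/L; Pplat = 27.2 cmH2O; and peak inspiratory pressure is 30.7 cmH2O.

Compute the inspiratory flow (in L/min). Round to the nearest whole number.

33

flow = (PIP − Pplat) / Raw = (30.7 − 27.2) / 6.4 = 0.5469 L/s × 60 = 32.814 L/min.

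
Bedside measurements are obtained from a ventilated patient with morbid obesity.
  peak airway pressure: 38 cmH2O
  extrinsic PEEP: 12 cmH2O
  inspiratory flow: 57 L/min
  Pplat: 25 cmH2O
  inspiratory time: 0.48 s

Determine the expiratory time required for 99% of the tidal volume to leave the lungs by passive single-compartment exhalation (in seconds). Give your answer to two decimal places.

2.21

Flow: 57 L/min ÷ 60 = 0.95 L/s.
Vt = flow × Ti = 0.95 L/s × 0.48 s × 1000 mL/L = 456.0 mL.
R = (PIP − Pplat)/V̇ = (38 − 25) / 0.95 = 13.0/0.95 = 13.684 cmH2O·s/L.
C = Vt/(Pplat − PEEP) = 456.0 / (25 − 12) = 456.0/13.0 = 35.077 mL/cmH2O.
τ = R × C = 13.684 × 0.03508 L/cmH2O = 0.48 s.
t = −τ·ln(1 − 0.99) = −0.48·ln(0.01) = 2.21 s.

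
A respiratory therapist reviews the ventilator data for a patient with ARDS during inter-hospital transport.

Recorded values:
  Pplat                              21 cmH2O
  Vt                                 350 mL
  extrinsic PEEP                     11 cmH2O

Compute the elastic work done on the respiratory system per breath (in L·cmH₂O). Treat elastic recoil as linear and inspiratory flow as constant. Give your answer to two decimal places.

1.75

Elastic work ≈ ½ × (Pplat − PEEP) × Vt = 0.5 × (21 − 11) × 0.350 L = 0.5 × 10.0 × 0.350 = 1.75 L·cmH2O.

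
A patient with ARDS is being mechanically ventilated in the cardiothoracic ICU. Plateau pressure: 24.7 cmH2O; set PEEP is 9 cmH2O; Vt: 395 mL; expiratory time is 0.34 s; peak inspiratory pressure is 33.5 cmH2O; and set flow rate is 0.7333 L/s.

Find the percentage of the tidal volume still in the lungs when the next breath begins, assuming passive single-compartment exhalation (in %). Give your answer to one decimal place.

R = (PIP − Pplat)/V̇ = (33.5 − 24.7) / 0.7333 = 8.8/0.7333 = 12.001 cmH2O·s/L.
C = Vt/(Pplat − PEEP) = 395.0 / (24.7 − 9) = 395.0/15.7 = 25.159 mL/cmH2O.
τ = R × C = 12.001 × 0.02516 L/cmH2O = 0.3019 s.
Fraction remaining at end-expiration = e^(−Te/τ) = e^(−0.34/0.3019) = 0.3243 → 32.43%.

32.4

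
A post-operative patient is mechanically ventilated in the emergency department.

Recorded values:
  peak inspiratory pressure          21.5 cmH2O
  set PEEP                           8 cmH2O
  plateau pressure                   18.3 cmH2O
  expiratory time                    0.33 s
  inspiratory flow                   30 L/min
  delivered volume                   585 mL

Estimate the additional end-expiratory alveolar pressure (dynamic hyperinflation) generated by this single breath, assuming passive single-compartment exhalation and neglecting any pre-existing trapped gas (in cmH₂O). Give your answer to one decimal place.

4.2

Flow: 30 L/min ÷ 60 = 0.5 L/s.
R = (PIP − Pplat)/V̇ = (21.5 − 18.3) / 0.5 = 3.2/0.5 = 6.4 cmH2O·s/L.
C = Vt/(Pplat − PEEP) = 585.0 / (18.3 − 8) = 585.0/10.3 = 56.796 mL/cmH2O.
τ = R × C = 6.4 × 0.0568 L/cmH2O = 0.3635 s.
Fraction remaining = e^(−Te/τ) = e^(−0.33/0.3635) = 0.4034; trapped volume = 585.0 × 0.4034 = 235.99 mL.
Additional alveolar pressure from trapping ≈ V_trapped / C = 235.99 / 56.796 = 4.155 cmH2O.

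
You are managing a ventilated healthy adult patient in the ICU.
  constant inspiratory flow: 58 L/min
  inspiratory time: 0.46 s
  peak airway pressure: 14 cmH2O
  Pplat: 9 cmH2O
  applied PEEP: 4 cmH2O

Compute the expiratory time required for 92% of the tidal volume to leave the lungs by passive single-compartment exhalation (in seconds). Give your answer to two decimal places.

Flow: 58 L/min ÷ 60 = 0.9667 L/s.
Vt = flow × Ti = 0.9667 L/s × 0.46 s × 1000 mL/L = 444.68 mL.
R = (PIP − Pplat)/V̇ = (14 − 9) / 0.9667 = 5.0/0.9667 = 5.172 cmH2O·s/L.
C = Vt/(Pplat − PEEP) = 444.68 / (9 − 4) = 444.68/5.0 = 88.936 mL/cmH2O.
τ = R × C = 5.172 × 0.08894 L/cmH2O = 0.46 s.
t = −τ·ln(1 − 0.92) = −0.46·ln(0.08) = 1.162 s.

1.16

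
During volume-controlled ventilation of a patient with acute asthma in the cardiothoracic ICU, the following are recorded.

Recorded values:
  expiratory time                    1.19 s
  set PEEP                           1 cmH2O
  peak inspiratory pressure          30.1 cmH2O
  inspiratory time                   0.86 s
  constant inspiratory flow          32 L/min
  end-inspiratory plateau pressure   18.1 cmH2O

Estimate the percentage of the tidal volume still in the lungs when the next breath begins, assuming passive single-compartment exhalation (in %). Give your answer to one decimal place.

Flow: 32 L/min ÷ 60 = 0.5333 L/s.
Vt = flow × Ti = 0.5333 L/s × 0.86 s × 1000 mL/L = 458.64 mL.
R = (PIP − Pplat)/V̇ = (30.1 − 18.1) / 0.5333 = 12.0/0.5333 = 22.501 cmH2O·s/L.
C = Vt/(Pplat − PEEP) = 458.64 / (18.1 − 1) = 458.64/17.1 = 26.821 mL/cmH2O.
τ = R × C = 22.501 × 0.02682 L/cmH2O = 0.6035 s.
Fraction remaining at end-expiration = e^(−Te/τ) = e^(−1.19/0.6035) = 0.1392 → 13.92%.

13.9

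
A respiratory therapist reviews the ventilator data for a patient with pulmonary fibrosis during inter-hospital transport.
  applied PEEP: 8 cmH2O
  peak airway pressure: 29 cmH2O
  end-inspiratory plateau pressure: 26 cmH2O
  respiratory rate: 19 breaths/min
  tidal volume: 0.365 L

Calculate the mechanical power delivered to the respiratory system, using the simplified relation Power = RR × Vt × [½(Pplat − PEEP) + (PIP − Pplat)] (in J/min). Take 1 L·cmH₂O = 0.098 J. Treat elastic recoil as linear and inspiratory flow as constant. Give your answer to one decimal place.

Per-breath work = Vt × [½(Pplat−PEEP) + (PIP−Pplat)] = 0.365 × [0.5×18.0 + 3.0] = 0.365 × 12.0 = 4.38 L·cmH2O.
Power = 19 × 4.38 = 83.22 L·cmH2O/min.
× 0.098 J/(L·cmH2O) → 8.156 J/min.

8.2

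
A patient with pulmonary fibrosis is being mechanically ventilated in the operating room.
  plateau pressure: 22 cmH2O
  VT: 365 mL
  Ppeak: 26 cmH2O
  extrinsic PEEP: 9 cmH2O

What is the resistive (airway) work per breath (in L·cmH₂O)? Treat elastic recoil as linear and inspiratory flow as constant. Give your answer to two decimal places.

1.46

With constant inspiratory flow the resistive pressure is constant at PIP − Pplat = 26 − 22 = 4.0 cmH2O, so resistive work = 4.0 × 0.365 = 1.46 L·cmH2O.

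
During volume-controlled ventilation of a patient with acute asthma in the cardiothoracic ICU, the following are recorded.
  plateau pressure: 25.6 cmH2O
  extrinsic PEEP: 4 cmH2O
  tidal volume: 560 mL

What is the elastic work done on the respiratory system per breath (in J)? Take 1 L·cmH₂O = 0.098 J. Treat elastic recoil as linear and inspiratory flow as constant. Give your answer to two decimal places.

Elastic work ≈ ½ × (Pplat − PEEP) × Vt = 0.5 × (25.6 − 4) × 0.560 L = 0.5 × 21.6 × 0.560 = 6.048 L·cmH2O.
× 0.098 J/(L·cmH2O) → 0.5927 J.

0.59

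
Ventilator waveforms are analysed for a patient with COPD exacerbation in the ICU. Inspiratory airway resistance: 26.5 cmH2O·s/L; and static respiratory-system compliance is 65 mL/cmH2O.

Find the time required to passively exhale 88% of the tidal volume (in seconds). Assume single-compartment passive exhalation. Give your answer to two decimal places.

3.65

τ = R × C = 26.5 × 65 mL/cmH2O = 26.5 × 0.065 L/cmH2O = 1.723 s.
Exhaled fraction f = 1 − e^(−t/τ) → t = −τ·ln(1 − f) = −1.723·ln(0.12) = 3.653 s.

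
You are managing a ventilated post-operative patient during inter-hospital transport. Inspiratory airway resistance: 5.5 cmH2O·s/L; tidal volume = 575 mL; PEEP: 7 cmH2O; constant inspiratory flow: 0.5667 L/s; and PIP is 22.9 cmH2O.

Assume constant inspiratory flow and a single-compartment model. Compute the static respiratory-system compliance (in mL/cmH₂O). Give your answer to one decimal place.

Equation of motion (constant flow): PIP = Vt/C + R·V̇ + PEEP.
Vt/C = PIP − R·V̇ − PEEP = 22.9 − 5.5×0.5667 − 7 = 22.9 − 3.117 − 7 = 12.783 cmH2O.
C = Vt / 12.783 = 575 / 12.783 = 44.982 mL/cmH2O.

45.0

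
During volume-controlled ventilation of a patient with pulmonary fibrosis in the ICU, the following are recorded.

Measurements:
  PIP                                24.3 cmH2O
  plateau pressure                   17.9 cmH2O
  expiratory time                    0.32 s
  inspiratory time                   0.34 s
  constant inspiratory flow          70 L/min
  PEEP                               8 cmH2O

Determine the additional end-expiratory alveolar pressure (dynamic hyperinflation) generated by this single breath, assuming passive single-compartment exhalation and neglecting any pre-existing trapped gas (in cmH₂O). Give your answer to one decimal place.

2.3

Flow: 70 L/min ÷ 60 = 1.1667 L/s.
Vt = flow × Ti = 1.1667 L/s × 0.34 s × 1000 mL/L = 396.68 mL.
R = (PIP − Pplat)/V̇ = (24.3 − 17.9) / 1.1667 = 6.4/1.1667 = 5.486 cmH2O·s/L.
C = Vt/(Pplat − PEEP) = 396.68 / (17.9 − 8) = 396.68/9.9 = 40.069 mL/cmH2O.
τ = R × C = 5.486 × 0.04007 L/cmH2O = 0.2198 s.
Fraction remaining = e^(−Te/τ) = e^(−0.32/0.2198) = 0.2332; trapped volume = 396.68 × 0.2332 = 92.506 mL.
Additional alveolar pressure from trapping ≈ V_trapped / C = 92.506 / 40.069 = 2.309 cmH2O.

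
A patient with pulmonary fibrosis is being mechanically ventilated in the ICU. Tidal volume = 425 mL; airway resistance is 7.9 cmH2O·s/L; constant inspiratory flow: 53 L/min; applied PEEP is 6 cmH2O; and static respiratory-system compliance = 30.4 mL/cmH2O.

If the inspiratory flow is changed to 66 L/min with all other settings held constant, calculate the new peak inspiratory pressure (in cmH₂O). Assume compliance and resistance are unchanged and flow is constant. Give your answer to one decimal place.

Flow: 53 L/min ÷ 60 = 0.8833 L/s.
New flow: 66 L/min ÷ 60 = 1.1 L/s.
PIP = Vt/C + R·V̇ + PEEP (constant-flow equation of motion).
Only the resistive term changes: ΔPIP = R × ΔV̇ = 7.9 × (1.1 − 0.8833) = 7.9 × 0.2167 = 1.712 cmH2O.
Original PIP = 425/30.4 + 7.9×0.8833 + 6 = 26.958 cmH2O; new PIP = 26.958 + (1.712) = 28.67 cmH2O.

28.7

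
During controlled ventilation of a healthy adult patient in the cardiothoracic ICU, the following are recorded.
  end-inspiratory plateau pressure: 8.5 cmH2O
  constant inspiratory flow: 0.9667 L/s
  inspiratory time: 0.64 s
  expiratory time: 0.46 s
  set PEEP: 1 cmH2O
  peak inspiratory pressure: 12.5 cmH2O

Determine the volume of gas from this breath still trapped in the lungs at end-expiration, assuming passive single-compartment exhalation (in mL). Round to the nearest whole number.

Vt = flow × Ti = 0.9667 L/s × 0.64 s × 1000 mL/L = 618.69 mL.
R = (PIP − Pplat)/V̇ = (12.5 − 8.5) / 0.9667 = 4.0/0.9667 = 4.138 cmH2O·s/L.
C = Vt/(Pplat − PEEP) = 618.69 / (8.5 − 1) = 618.69/7.5 = 82.492 mL/cmH2O.
τ = R × C = 4.138 × 0.08249 L/cmH2O = 0.3413 s.
Fraction remaining = e^(−Te/τ) = e^(−0.46/0.3413) = 0.2598.
Trapped volume = 618.69 × 0.2598 = 160.74 mL.

161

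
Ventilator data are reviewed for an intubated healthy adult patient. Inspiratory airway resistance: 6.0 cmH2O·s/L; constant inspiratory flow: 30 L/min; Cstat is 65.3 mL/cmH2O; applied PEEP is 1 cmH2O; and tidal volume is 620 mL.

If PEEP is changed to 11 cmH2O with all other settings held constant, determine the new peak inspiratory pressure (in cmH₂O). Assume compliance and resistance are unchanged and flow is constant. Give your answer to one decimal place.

Flow: 30 L/min ÷ 60 = 0.5 L/s.
PIP = Vt/C + R·V̇ + PEEP (constant-flow equation of motion).
Only the baseline term changes: ΔPIP = ΔPEEP = 11 − 1 = 10.0 cmH2O.
Original PIP = 620/65.3 + 6.0×0.5 + 1 = 13.495 cmH2O; new PIP = 13.495 + (10.0) = 23.495 cmH2O.

23.5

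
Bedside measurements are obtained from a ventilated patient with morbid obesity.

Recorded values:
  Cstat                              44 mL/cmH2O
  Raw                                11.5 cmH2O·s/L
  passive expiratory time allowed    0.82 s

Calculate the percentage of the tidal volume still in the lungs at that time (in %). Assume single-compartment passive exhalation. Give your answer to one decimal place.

19.8

τ = R × C = 11.5 × 44 mL/cmH2O = 11.5 × 0.044 L/cmH2O = 0.506 s.
Passive exhalation: V(t)/V₀ = e^(−t/τ) = e^(−0.82/0.506) = 0.1978.
Fraction remaining = 0.1978 → 19.78%.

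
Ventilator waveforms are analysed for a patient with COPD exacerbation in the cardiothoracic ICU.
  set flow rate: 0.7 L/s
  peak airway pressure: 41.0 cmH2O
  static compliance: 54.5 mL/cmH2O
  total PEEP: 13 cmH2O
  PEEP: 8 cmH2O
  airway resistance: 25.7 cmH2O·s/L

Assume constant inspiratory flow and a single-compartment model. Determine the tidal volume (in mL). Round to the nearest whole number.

546

Total PEEP = 13 cmH2O (set 8 + intrinsic 5); this is the baseline alveolar pressure.
Equation of motion (constant flow): PIP = Vt/C + R·V̇ + PEEP.
Vt/C = PIP − R·V̇ − PEEP = 41.0 − 17.99 − 13 = 10.01 cmH2O.
Vt = C × 10.01 = 54.5 × 10.01 = 545.55 mL.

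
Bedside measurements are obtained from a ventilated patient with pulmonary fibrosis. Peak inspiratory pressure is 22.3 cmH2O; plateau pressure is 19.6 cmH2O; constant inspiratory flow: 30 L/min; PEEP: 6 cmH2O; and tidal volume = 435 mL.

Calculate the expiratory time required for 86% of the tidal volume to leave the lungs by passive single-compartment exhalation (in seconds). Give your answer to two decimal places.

0.34

Flow: 30 L/min ÷ 60 = 0.5 L/s.
R = (PIP − Pplat)/V̇ = (22.3 − 19.6) / 0.5 = 2.7/0.5 = 5.4 cmH2O·s/L.
C = Vt/(Pplat − PEEP) = 435.0 / (19.6 − 6) = 435.0/13.6 = 31.985 mL/cmH2O.
τ = R × C = 5.4 × 0.03199 L/cmH2O = 0.1727 s.
t = −τ·ln(1 − 0.86) = −0.1727·ln(0.14) = 0.3395 s.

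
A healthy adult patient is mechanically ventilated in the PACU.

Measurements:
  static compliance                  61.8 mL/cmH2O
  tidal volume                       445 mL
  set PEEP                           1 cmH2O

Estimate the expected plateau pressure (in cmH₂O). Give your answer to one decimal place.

Pplat = PEEP + Vt / Cstat = 1 + 445 / 61.8 = 1 + 7.201 = 8.201 cmH2O.

8.2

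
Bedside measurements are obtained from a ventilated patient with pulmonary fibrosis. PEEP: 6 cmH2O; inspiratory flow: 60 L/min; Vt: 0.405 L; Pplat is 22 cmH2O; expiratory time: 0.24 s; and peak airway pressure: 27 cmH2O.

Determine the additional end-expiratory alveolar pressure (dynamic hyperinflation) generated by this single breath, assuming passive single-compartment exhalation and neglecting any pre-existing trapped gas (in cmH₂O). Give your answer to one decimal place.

2.4

Flow: 60 L/min ÷ 60 = 1 L/s.
R = (PIP − Pplat)/V̇ = (27 − 22) / 1 = 5.0/1 = 5.0 cmH2O·s/L.
C = Vt/(Pplat − PEEP) = 405.0 / (22 − 6) = 405.0/16.0 = 25.313 mL/cmH2O.
τ = R × C = 5.0 × 0.02531 L/cmH2O = 0.1266 s.
Fraction remaining = e^(−Te/τ) = e^(−0.24/0.1266) = 0.1502; trapped volume = 405.0 × 0.1502 = 60.831 mL.
Additional alveolar pressure from trapping ≈ V_trapped / C = 60.831 / 25.313 = 2.403 cmH2O.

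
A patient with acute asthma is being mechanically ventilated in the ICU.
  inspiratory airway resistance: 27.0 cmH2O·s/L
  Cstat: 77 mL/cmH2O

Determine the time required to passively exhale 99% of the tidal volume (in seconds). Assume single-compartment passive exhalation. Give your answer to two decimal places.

τ = R × C = 27.0 × 77 mL/cmH2O = 27.0 × 0.077 L/cmH2O = 2.079 s.
Exhaled fraction f = 1 − e^(−t/τ) → t = −τ·ln(1 − f) = −2.079·ln(0.01) = 9.574 s.

9.57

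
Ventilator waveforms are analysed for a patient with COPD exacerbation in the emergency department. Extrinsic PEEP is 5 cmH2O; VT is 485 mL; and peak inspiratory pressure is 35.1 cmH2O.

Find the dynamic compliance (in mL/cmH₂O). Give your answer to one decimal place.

Dynamic compliance = Vt / (PIP − PEEP) = 485 / (35.1 − 5) = 485 / 30.1 = 16.113 mL/cmH2O.

16.1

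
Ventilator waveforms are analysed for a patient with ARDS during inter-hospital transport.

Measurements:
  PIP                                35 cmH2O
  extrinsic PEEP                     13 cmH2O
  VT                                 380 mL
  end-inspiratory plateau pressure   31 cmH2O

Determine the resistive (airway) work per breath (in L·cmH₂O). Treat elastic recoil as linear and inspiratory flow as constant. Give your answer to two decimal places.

1.52

With constant inspiratory flow the resistive pressure is constant at PIP − Pplat = 35 − 31 = 4.0 cmH2O, so resistive work = 4.0 × 0.380 = 1.52 L·cmH2O.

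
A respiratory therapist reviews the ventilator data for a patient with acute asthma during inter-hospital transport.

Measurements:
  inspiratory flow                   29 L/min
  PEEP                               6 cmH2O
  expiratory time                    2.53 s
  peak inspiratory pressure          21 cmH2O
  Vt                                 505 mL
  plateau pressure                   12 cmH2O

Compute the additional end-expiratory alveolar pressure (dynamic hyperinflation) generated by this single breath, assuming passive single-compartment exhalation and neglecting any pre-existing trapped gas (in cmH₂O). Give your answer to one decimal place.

Flow: 29 L/min ÷ 60 = 0.4833 L/s.
R = (PIP − Pplat)/V̇ = (21 − 12) / 0.4833 = 9.0/0.4833 = 18.622 cmH2O·s/L.
C = Vt/(Pplat − PEEP) = 505.0 / (12 − 6) = 505.0/6.0 = 84.167 mL/cmH2O.
τ = R × C = 18.622 × 0.08417 L/cmH2O = 1.567 s.
Fraction remaining = e^(−Te/τ) = e^(−2.53/1.567) = 0.199; trapped volume = 505.0 × 0.199 = 100.5 mL.
Additional alveolar pressure from trapping ≈ V_trapped / C = 100.5 / 84.167 = 1.194 cmH2O.

1.2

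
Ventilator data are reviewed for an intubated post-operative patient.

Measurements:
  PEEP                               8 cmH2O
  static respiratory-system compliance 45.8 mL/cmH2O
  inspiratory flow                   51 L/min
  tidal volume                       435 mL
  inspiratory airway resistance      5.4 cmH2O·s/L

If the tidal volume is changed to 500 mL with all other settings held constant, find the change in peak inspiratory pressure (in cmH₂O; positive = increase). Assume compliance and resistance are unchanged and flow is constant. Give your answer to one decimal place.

1.4

PIP = Vt/C + R·V̇ + PEEP (constant-flow equation of motion).
Only the elastic term changes: ΔPIP = ΔVt / C = (500 − 435) / 45.8 = 1.419 cmH2O.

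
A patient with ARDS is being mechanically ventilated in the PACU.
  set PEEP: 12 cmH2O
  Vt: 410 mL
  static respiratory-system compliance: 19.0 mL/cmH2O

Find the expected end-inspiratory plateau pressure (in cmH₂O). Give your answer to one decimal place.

Pplat = PEEP + Vt / Cstat = 12 + 410 / 19.0 = 12 + 21.579 = 33.579 cmH2O.

33.6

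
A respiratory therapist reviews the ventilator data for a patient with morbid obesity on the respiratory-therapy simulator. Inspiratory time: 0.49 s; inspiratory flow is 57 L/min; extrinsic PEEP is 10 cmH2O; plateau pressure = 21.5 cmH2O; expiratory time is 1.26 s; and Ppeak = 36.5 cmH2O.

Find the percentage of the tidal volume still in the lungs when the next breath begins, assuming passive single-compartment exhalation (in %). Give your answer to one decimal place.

Flow: 57 L/min ÷ 60 = 0.95 L/s.
Vt = flow × Ti = 0.95 L/s × 0.49 s × 1000 mL/L = 465.5 mL.
R = (PIP − Pplat)/V̇ = (36.5 − 21.5) / 0.95 = 15.0/0.95 = 15.789 cmH2O·s/L.
C = Vt/(Pplat − PEEP) = 465.5 / (21.5 − 10) = 465.5/11.5 = 40.478 mL/cmH2O.
τ = R × C = 15.789 × 0.04048 L/cmH2O = 0.6391 s.
Fraction remaining at end-expiration = e^(−Te/τ) = e^(−1.26/0.6391) = 0.1392 → 13.92%.

13.9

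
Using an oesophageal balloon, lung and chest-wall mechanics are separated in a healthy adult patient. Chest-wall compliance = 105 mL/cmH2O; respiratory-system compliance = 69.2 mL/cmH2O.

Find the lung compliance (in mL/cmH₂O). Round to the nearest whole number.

203

1/CL = 1/Crs − 1/Ccw.
1/CL = 1/69.2 − 1/105 = 0.004927.
CL = 202.96 mL/cmH2O.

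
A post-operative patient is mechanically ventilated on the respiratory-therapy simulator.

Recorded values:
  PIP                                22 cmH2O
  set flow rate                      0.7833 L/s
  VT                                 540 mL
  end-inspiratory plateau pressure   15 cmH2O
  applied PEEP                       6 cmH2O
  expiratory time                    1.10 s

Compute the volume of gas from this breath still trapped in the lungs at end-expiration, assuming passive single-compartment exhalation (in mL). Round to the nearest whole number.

69

R = (PIP − Pplat)/V̇ = (22 − 15) / 0.7833 = 7.0/0.7833 = 8.937 cmH2O·s/L.
C = Vt/(Pplat − PEEP) = 540.0 / (15 − 6) = 540.0/9.0 = 60.0 mL/cmH2O.
τ = R × C = 8.937 × 0.06 L/cmH2O = 0.5362 s.
Fraction remaining = e^(−Te/τ) = e^(−1.10/0.5362) = 0.1285.
Trapped volume = 540.0 × 0.1285 = 69.39 mL.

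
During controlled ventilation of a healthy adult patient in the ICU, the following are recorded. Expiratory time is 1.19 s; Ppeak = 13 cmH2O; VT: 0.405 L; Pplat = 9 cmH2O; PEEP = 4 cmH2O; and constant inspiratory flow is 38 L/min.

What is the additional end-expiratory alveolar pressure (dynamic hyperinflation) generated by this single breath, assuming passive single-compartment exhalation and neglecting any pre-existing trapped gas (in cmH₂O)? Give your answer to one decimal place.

Flow: 38 L/min ÷ 60 = 0.6333 L/s.
R = (PIP − Pplat)/V̇ = (13 − 9) / 0.6333 = 4.0/0.6333 = 6.316 cmH2O·s/L.
C = Vt/(Pplat − PEEP) = 405.0 / (9 − 4) = 405.0/5.0 = 81.0 mL/cmH2O.
τ = R × C = 6.316 × 0.081 L/cmH2O = 0.5116 s.
Fraction remaining = e^(−Te/τ) = e^(−1.19/0.5116) = 0.09768; trapped volume = 405.0 × 0.09768 = 39.56 mL.
Additional alveolar pressure from trapping ≈ V_trapped / C = 39.56 / 81.0 = 0.4884 cmH2O.

0.5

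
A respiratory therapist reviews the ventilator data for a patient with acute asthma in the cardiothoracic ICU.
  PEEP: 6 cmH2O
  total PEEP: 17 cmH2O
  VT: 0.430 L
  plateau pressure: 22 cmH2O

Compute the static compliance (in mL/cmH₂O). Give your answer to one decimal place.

86.0

End-expiratory occlusion gives total PEEP = 17 cmH2O (intrinsic PEEP = 17 − 6 = 11). Use total PEEP for the elastic gradient.
Cstat = Vt / (Pplat − PEEPtotal) = 430 / (22 − 17) = 430 / 5.0 = 86.0 mL/cmH2O.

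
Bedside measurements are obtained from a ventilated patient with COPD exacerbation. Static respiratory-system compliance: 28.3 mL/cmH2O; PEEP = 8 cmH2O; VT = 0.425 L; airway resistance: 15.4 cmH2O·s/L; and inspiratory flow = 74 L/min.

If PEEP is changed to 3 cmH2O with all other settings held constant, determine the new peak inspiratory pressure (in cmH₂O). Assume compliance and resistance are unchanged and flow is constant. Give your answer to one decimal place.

Flow: 74 L/min ÷ 60 = 1.2333 L/s.
PIP = Vt/C + R·V̇ + PEEP (constant-flow equation of motion).
Only the baseline term changes: ΔPIP = ΔPEEP = 3 − 8 = -5.0 cmH2O.
Original PIP = 425/28.3 + 15.4×1.2333 + 8 = 42.01 cmH2O; new PIP = 42.01 + (-5.0) = 37.01 cmH2O.

37.0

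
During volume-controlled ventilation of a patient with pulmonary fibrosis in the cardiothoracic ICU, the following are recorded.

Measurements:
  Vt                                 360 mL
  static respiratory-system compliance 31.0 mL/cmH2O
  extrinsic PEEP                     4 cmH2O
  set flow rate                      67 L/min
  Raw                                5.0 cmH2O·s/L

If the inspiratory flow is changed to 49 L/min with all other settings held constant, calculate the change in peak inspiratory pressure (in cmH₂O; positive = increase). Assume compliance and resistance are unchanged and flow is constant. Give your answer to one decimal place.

Flow: 67 L/min ÷ 60 = 1.1167 L/s.
New flow: 49 L/min ÷ 60 = 0.8167 L/s.
PIP = Vt/C + R·V̇ + PEEP (constant-flow equation of motion).
Only the resistive term changes: ΔPIP = R × ΔV̇ = 5.0 × (0.8167 − 1.1167) = 5.0 × -0.3 = -1.5 cmH2O.

-1.5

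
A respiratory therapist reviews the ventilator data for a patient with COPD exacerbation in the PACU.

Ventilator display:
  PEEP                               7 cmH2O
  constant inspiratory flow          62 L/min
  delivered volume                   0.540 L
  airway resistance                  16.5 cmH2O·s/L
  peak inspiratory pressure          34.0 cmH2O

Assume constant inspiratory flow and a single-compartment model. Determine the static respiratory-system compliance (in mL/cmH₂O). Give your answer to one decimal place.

Flow: 62 L/min ÷ 60 = 1.0333 L/s.
Equation of motion (constant flow): PIP = Vt/C + R·V̇ + PEEP.
Vt/C = PIP − R·V̇ − PEEP = 34.0 − 16.5×1.0333 − 7 = 34.0 − 17.049 − 7 = 9.951 cmH2O.
C = Vt / 9.951 = 540 / 9.951 = 54.266 mL/cmH2O.

54.3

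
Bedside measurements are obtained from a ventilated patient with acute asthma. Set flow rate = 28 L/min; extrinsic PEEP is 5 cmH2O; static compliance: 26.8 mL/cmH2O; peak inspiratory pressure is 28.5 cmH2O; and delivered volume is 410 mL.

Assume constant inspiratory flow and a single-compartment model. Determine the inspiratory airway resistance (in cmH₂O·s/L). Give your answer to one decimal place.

17.6

Flow: 28 L/min ÷ 60 = 0.4667 L/s.
Equation of motion (constant flow): PIP = Vt/C + R·V̇ + PEEP.
R·V̇ = PIP − Vt/C − PEEP = 28.5 − 410/26.8 − 5 = 28.5 − 15.299 − 5 = 8.201 cmH2O.
R = 8.201 / 0.4667 = 17.572 cmH2O·s/L.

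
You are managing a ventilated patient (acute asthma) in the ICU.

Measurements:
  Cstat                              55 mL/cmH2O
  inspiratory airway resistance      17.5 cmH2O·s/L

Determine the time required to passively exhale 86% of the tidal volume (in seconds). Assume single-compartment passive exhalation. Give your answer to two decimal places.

τ = R × C = 17.5 × 55 mL/cmH2O = 17.5 × 0.055 L/cmH2O = 0.9625 s.
Exhaled fraction f = 1 − e^(−t/τ) → t = −τ·ln(1 − f) = −0.9625·ln(0.14) = 1.892 s.

1.89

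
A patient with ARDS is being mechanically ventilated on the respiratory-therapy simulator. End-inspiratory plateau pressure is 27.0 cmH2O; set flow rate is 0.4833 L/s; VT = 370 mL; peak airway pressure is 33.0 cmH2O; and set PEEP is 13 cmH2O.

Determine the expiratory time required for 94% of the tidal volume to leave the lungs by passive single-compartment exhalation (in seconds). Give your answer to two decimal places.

R = (PIP − Pplat)/V̇ = (33.0 − 27.0) / 0.4833 = 6.0/0.4833 = 12.415 cmH2O·s/L.
C = Vt/(Pplat − PEEP) = 370.0 / (27.0 − 13) = 370.0/14.0 = 26.429 mL/cmH2O.
τ = R × C = 12.415 × 0.02643 L/cmH2O = 0.3281 s.
t = −τ·ln(1 − 0.94) = −0.3281·ln(0.06) = 0.9231 s.

0.92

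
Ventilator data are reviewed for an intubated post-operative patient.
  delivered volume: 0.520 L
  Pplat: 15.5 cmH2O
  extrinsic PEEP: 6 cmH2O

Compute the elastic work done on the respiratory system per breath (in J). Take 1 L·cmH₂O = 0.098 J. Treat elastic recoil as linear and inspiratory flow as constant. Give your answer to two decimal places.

0.24

Elastic work ≈ ½ × (Pplat − PEEP) × Vt = 0.5 × (15.5 − 6) × 0.520 L = 0.5 × 9.5 × 0.520 = 2.47 L·cmH2O.
× 0.098 J/(L·cmH2O) → 0.2421 J.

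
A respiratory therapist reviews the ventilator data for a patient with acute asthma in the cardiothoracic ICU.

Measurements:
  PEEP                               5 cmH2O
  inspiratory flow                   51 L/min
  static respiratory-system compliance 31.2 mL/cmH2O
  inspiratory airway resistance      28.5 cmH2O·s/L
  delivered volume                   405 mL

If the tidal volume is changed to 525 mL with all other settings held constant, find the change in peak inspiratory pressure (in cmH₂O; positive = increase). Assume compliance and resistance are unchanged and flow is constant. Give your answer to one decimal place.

PIP = Vt/C + R·V̇ + PEEP (constant-flow equation of motion).
Only the elastic term changes: ΔPIP = ΔVt / C = (525 − 405) / 31.2 = 3.846 cmH2O.

3.8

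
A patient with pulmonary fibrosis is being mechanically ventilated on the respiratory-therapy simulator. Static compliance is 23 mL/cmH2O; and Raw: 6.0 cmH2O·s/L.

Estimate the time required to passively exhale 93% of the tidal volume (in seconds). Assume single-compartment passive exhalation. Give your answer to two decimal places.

0.37

τ = R × C = 6.0 × 23 mL/cmH2O = 6.0 × 0.023 L/cmH2O = 0.138 s.
Exhaled fraction f = 1 − e^(−t/τ) → t = −τ·ln(1 − f) = −0.138·ln(0.07) = 0.367 s.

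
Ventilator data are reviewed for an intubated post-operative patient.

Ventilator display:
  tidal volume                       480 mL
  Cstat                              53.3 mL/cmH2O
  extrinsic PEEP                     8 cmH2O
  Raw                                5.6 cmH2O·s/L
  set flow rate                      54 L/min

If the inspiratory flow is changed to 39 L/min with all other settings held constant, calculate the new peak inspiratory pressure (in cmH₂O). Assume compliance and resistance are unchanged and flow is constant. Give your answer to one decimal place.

Flow: 54 L/min ÷ 60 = 0.9 L/s.
New flow: 39 L/min ÷ 60 = 0.65 L/s.
PIP = Vt/C + R·V̇ + PEEP (constant-flow equation of motion).
Only the resistive term changes: ΔPIP = R × ΔV̇ = 5.6 × (0.65 − 0.9) = 5.6 × -0.25 = -1.4 cmH2O.
Original PIP = 480/53.3 + 5.6×0.9 + 8 = 22.046 cmH2O; new PIP = 22.046 + (-1.4) = 20.646 cmH2O.

20.6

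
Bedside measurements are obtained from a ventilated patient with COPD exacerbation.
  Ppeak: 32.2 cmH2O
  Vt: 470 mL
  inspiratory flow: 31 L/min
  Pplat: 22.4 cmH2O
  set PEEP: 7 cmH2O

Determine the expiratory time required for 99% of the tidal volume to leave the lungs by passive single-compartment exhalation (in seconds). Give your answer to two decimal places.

Flow: 31 L/min ÷ 60 = 0.5167 L/s.
R = (PIP − Pplat)/V̇ = (32.2 − 22.4) / 0.5167 = 9.8/0.5167 = 18.967 cmH2O·s/L.
C = Vt/(Pplat − PEEP) = 470.0 / (22.4 − 7) = 470.0/15.4 = 30.519 mL/cmH2O.
τ = R × C = 18.967 × 0.03052 L/cmH2O = 0.5789 s.
t = −τ·ln(1 − 0.99) = −0.5789·ln(0.01) = 2.666 s.

2.67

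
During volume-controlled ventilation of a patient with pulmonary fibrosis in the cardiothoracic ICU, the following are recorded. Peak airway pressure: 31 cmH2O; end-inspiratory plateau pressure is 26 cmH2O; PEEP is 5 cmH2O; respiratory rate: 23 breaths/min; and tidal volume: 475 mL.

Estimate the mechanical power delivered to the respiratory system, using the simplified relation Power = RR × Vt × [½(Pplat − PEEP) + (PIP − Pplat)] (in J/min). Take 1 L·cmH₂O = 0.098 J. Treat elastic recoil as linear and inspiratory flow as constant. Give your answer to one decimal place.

16.6

Per-breath work = Vt × [½(Pplat−PEEP) + (PIP−Pplat)] = 0.475 × [0.5×21.0 + 5.0] = 0.475 × 15.5 = 7.363 L·cmH2O.
Power = 23 × 7.363 = 169.35 L·cmH2O/min.
× 0.098 J/(L·cmH2O) → 16.596 J/min.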